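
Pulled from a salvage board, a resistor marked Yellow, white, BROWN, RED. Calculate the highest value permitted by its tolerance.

Yellow → 4 (first significant figure)
White → 9 (second significant figure)
Brown → ×10 multiplier
Red → ±2% tolerance
49 × 10 = 490 Ω
Highest = 490 × (1 + 2/100) = 499.8 Ω.

499.8 Ω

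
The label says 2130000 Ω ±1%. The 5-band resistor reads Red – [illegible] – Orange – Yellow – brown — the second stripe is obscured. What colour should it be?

2130000 Ω = 213 × 10^4.
The second band gives digit 1 of the significand, and 1 is brown.

brown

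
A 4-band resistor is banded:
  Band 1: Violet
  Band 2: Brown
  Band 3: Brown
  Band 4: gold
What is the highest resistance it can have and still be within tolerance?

745.5 Ω

Violet → 7 (first significant figure)
Brown → 1 (second significant figure)
Brown → ×10 multiplier
Gold → ±5% tolerance
71 × 10 = 710 Ω
Highest = 710 × (1 + 5/100) = 745.5 Ω.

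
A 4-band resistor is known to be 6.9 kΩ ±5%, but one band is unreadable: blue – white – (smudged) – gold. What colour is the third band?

red

6900 Ω = 69 × 10^2.
The third band is the multiplier, 10^2, which is red.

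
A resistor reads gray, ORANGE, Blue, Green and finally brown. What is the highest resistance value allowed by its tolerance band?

84436000 Ω

Grey → 8 (first significant figure)
Orange → 3 (second significant figure)
Blue → 6 (third significant figure)
Green → ×10^5 multiplier
Brown → ±1% tolerance
836 × 100000 = 83600000 Ω
Highest = 83600000 × (1 + 1/100) = 84436000 Ω.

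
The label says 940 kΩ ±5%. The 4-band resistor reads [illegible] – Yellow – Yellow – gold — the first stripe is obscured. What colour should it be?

white

940000 Ω = 94 × 10^4.
The first band gives digit 9 of the significand, and 9 is white.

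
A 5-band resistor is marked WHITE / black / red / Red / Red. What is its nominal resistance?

White → 9 (first significant figure)
Black → 0 (second significant figure)
Red → 2 (third significant figure)
Red → ×10^2 multiplier
902 × 100 = 90200 Ω

90200 Ω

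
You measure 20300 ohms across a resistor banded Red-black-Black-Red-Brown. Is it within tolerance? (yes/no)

Red → 2 (first significant figure)
Black → 0 (second significant figure)
Black → 0 (third significant figure)
Red → ×10^2 multiplier
Brown → ±1% tolerance
200 × 100 = 20000 Ω
Allowed range: 19800 Ω to 20200 Ω.
20300 ohms lies outside that range.

no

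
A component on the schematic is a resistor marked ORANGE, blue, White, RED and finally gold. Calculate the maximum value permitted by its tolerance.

Orange → 3 (first significant figure)
Blue → 6 (second significant figure)
White → 9 (third significant figure)
Red → ×10^2 multiplier
Gold → ±5% tolerance
369 × 100 = 36900 Ω
Maximum = 36900 × (1 + 5/100) = 38745 Ω.

38745 Ω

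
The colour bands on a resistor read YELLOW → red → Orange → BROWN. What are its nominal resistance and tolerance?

42000 Ω ±1%

Yellow → 4 (first significant figure)
Red → 2 (second significant figure)
Orange → ×10^3 multiplier
Brown → ±1% tolerance
42 × 1000 = 42000 Ω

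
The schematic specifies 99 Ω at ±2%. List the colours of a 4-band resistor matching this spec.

99 Ω = 99 × 10^0.
9 → white
9 → white
Multiplier 10^0 → black.
±2% tolerance → red.

white, white, black, red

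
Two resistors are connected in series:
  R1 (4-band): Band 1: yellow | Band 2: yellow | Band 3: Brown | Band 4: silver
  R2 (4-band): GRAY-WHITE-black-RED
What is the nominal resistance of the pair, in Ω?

529 Ω

R1: yellow, yellow → 44; brown ×10 → 440 Ω.
R2: grey, white → 89; black ×1 → 89 Ω.
Series: 440 + 89 = 529 Ω.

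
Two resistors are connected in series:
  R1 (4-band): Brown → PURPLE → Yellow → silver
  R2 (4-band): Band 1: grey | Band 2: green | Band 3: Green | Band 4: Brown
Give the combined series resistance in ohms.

R1: brown, violet → 17; yellow ×10^4 → 170000 Ω.
R2: grey, green → 85; green ×10^5 → 8500000 Ω.
Series: 170000 + 8500000 = 8670000 Ω.

8670000 Ω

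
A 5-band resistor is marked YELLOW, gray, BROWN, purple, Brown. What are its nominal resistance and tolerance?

4810000000 Ω ±1%

Yellow → 4 (first significant figure)
Grey → 8 (second significant figure)
Brown → 1 (third significant figure)
Violet → ×10^7 multiplier
Brown → ±1% tolerance
481 × 10000000 = 4810000000 Ω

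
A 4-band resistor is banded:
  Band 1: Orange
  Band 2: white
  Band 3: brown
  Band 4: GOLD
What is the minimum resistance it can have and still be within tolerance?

370.5 Ω

Orange → 3 (first significant figure)
White → 9 (second significant figure)
Brown → ×10 multiplier
Gold → ±5% tolerance
39 × 10 = 390 Ω
Minimum = 390 × (1 − 5/100) = 370.5 Ω.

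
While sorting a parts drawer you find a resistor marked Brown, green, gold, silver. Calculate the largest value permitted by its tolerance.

1.65 Ω

Brown → 1 (first significant figure)
Green → 5 (second significant figure)
Gold → ×0.1 multiplier
Silver → ±10% tolerance
15 × 0.1 = 1.5 Ω
Largest = 1.5 × (1 + 10/100) = 1.65 Ω.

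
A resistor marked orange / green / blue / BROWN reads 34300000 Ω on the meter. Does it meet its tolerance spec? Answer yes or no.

Orange → 3 (first significant figure)
Green → 5 (second significant figure)
Blue → ×10^6 multiplier
Brown → ±1% tolerance
35 × 1000000 = 35000000 Ω
Allowed range: 34650000 Ω to 35350000 Ω.
34300000 Ω lies outside that range.

no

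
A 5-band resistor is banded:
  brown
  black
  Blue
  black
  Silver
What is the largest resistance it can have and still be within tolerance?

Brown → 1 (first significant figure)
Black → 0 (second significant figure)
Blue → 6 (third significant figure)
Black → ×1 multiplier
Silver → ±10% tolerance
106 × 1 = 106 Ω
Largest = 106 × (1 + 10/100) = 116.6 Ω.

116.6 Ω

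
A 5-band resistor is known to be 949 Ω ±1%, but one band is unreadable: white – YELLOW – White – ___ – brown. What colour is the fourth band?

949 Ω = 949 × 10^0.
The fourth band is the multiplier, 10^0, which is black.

black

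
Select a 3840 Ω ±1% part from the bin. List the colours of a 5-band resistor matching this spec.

orange, grey, yellow, brown, brown

3840 Ω = 384 × 10^1.
3 → orange
8 → grey
4 → yellow
Multiplier 10^1 → brown.
±1% tolerance → brown.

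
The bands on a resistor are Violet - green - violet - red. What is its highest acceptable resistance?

Violet → 7 (first significant figure)
Green → 5 (second significant figure)
Violet → ×10^7 multiplier
Red → ±2% tolerance
75 × 10000000 = 750000000 Ω
Highest = 750000000 × (1 + 2/100) = 765000000 Ω.

765000000 Ω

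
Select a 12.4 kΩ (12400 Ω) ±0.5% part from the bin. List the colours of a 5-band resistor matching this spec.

12400 Ω = 124 × 10^2.
1 → brown
2 → red
4 → yellow
Multiplier 10^2 → red.
±0.5% tolerance → green.

brown, red, yellow, red, green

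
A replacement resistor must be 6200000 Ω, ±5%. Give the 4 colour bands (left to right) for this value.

6200000 Ω = 62 × 10^5.
6 → blue
2 → red
Multiplier 10^5 → green.
±5% tolerance → gold.

blue, red, green, gold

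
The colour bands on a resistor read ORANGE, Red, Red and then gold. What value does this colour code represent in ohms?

Orange → 3 (first significant figure)
Red → 2 (second significant figure)
Red → ×10^2 multiplier
32 × 100 = 3200 Ω

3200 Ω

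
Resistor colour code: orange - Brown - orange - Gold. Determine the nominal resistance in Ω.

31000 Ω

Orange → 3 (first significant figure)
Brown → 1 (second significant figure)
Orange → ×10^3 multiplier
31 × 1000 = 31000 Ω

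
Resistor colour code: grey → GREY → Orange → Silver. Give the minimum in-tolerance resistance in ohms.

79200 Ω

Grey → 8 (first significant figure)
Grey → 8 (second significant figure)
Orange → ×10^3 multiplier
Silver → ±10% tolerance
88 × 1000 = 88000 Ω
Minimum = 88000 × (1 − 10/100) = 79200 Ω.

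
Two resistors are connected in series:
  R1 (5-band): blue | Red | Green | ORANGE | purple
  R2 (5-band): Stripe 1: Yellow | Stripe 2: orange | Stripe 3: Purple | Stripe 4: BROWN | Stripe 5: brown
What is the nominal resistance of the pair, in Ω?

R1: blue, red, green → 625; orange ×10^3 → 625000 Ω.
R2: yellow, orange, violet → 437; brown ×10 → 4370 Ω.
Series: 625000 + 4370 = 629370 Ω.

629370 Ω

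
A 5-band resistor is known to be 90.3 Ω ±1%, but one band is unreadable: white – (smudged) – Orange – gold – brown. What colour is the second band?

90.3 Ω = 903 × 10^-1.
The second band gives digit 0 of the significand, and 0 is black.

black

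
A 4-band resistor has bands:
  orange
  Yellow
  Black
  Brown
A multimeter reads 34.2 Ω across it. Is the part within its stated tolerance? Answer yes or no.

Orange → 3 (first significant figure)
Yellow → 4 (second significant figure)
Black → ×1 multiplier
Brown → ±1% tolerance
34 × 1 = 34 Ω
Allowed range: 33.66 Ω to 34.34 Ω.
34.2 Ω lies inside that range.

yes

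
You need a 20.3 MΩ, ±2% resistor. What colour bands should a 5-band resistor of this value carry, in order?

20300000 Ω = 203 × 10^5.
2 → red
0 → black
3 → orange
Multiplier 10^5 → green.
±2% tolerance → red.

red, black, orange, green, red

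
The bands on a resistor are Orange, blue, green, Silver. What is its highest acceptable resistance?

3960000 Ω

Orange → 3 (first significant figure)
Blue → 6 (second significant figure)
Green → ×10^5 multiplier
Silver → ±10% tolerance
36 × 100000 = 3600000 Ω
Highest = 3600000 × (1 + 10/100) = 3960000 Ω.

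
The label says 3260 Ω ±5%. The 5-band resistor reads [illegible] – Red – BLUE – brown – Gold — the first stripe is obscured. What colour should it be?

orange

3260 Ω = 326 × 10^1.
The first band gives digit 3 of the significand, and 3 is orange.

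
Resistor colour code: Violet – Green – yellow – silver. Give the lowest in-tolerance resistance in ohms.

675000 Ω

Violet → 7 (first significant figure)
Green → 5 (second significant figure)
Yellow → ×10^4 multiplier
Silver → ±10% tolerance
75 × 10000 = 750000 Ω
Lowest = 750000 × (1 − 10/100) = 675000 Ω.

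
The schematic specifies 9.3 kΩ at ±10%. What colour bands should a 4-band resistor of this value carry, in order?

9300 Ω = 93 × 10^2.
9 → white
3 → orange
Multiplier 10^2 → red.
±10% tolerance → silver.

white, orange, red, silver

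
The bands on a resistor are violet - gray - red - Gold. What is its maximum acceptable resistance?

8190 Ω

Violet → 7 (first significant figure)
Grey → 8 (second significant figure)
Red → ×10^2 multiplier
Gold → ±5% tolerance
78 × 100 = 7800 Ω
Maximum = 7800 × (1 + 5/100) = 8190 Ω.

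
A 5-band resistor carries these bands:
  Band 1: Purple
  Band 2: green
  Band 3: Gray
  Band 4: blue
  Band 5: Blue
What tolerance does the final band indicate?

±0.25%

The last band, blue, is the tolerance band.
Blue corresponds to ±0.25%.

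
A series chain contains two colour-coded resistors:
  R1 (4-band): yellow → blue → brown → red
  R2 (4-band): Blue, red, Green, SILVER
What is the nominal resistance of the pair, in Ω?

R1: yellow, blue → 46; brown ×10 → 460 Ω.
R2: blue, red → 62; green ×10^5 → 6200000 Ω.
Series: 460 + 6200000 = 6200460 Ω.

6200460 Ω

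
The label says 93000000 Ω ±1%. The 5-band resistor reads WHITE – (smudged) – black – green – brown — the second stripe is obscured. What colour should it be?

93000000 Ω = 930 × 10^5.
The second band gives digit 3 of the significand, and 3 is orange.

orange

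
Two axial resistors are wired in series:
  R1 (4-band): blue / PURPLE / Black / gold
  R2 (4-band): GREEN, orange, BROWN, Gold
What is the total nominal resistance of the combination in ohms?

597 Ω

R1: blue, violet → 67; black ×1 → 67 Ω.
R2: green, orange → 53; brown ×10 → 530 Ω.
Series: 67 + 530 = 597 Ω.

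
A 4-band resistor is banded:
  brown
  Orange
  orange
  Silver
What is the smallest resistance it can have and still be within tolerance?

11700 Ω

Brown → 1 (first significant figure)
Orange → 3 (second significant figure)
Orange → ×10^3 multiplier
Silver → ±10% tolerance
13 × 1000 = 13000 Ω
Smallest = 13000 × (1 − 10/100) = 11700 Ω.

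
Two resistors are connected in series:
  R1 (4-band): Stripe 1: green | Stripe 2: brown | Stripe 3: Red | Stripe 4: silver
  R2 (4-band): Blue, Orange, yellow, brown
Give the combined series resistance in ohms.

635100 Ω

R1: green, brown → 51; red ×10^2 → 5100 Ω.
R2: blue, orange → 63; yellow ×10^4 → 630000 Ω.
Series: 5100 + 630000 = 635100 Ω.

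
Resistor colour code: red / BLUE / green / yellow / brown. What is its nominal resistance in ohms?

Red → 2 (first significant figure)
Blue → 6 (second significant figure)
Green → 5 (third significant figure)
Yellow → ×10^4 multiplier
265 × 10000 = 2650000 Ω

2650000 Ω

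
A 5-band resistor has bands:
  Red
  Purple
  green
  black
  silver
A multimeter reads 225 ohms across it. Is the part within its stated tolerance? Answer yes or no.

no

Red → 2 (first significant figure)
Violet → 7 (second significant figure)
Green → 5 (third significant figure)
Black → ×1 multiplier
Silver → ±10% tolerance
275 × 1 = 275 Ω
Allowed range: 247.5 Ω to 302.5 Ω.
225 ohms lies outside that range.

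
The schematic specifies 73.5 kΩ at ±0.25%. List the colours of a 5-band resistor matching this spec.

73500 Ω = 735 × 10^2.
7 → violet
3 → orange
5 → green
Multiplier 10^2 → red.
±0.25% tolerance → blue.

violet, orange, green, red, blue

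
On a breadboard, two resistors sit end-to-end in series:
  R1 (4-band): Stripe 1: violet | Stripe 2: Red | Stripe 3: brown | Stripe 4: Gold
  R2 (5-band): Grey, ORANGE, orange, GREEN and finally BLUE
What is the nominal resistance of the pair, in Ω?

R1: violet, red → 72; brown ×10 → 720 Ω.
R2: grey, orange, orange → 833; green ×10^5 → 83300000 Ω.
Series: 720 + 83300000 = 83300720 Ω.

83300720 Ω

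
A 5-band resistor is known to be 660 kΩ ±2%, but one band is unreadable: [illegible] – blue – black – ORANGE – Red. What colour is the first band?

660000 Ω = 660 × 10^3.
The first band gives digit 6 of the significand, and 6 is blue.

blue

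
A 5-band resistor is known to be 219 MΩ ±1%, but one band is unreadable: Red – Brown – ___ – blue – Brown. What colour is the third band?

219000000 Ω = 219 × 10^6.
The third band gives digit 9 of the significand, and 9 is white.

white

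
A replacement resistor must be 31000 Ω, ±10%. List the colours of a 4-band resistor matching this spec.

31000 Ω = 31 × 10^3.
3 → orange
1 → brown
Multiplier 10^3 → orange.
±10% tolerance → silver.

orange, brown, orange, silver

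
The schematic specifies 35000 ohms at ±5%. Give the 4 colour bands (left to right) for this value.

35000 Ω = 35 × 10^3.
3 → orange
5 → green
Multiplier 10^3 → orange.
±5% tolerance → gold.

orange, green, orange, gold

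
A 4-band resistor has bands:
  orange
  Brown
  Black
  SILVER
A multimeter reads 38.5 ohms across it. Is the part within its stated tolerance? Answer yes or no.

Orange → 3 (first significant figure)
Brown → 1 (second significant figure)
Black → ×1 multiplier
Silver → ±10% tolerance
31 × 1 = 31 Ω
Allowed range: 27.9 Ω to 34.1 Ω.
38.5 ohms lies outside that range.

no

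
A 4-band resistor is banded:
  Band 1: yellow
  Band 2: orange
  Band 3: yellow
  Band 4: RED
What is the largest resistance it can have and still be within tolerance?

438600 Ω

Yellow → 4 (first significant figure)
Orange → 3 (second significant figure)
Yellow → ×10^4 multiplier
Red → ±2% tolerance
43 × 10000 = 430000 Ω
Largest = 430000 × (1 + 2/100) = 438600 Ω.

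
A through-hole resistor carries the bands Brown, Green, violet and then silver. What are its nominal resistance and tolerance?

Brown → 1 (first significant figure)
Green → 5 (second significant figure)
Violet → ×10^7 multiplier
Silver → ±10% tolerance
15 × 10000000 = 150000000 Ω

150000000 Ω ±10%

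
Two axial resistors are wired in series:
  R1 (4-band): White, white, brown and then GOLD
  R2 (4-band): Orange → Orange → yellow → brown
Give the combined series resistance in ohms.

R1: white, white → 99; brown ×10 → 990 Ω.
R2: orange, orange → 33; yellow ×10^4 → 330000 Ω.
Series: 990 + 330000 = 330990 Ω.

330990 Ω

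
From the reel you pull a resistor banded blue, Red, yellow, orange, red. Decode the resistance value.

Blue → 6 (first significant figure)
Red → 2 (second significant figure)
Yellow → 4 (third significant figure)
Orange → ×10^3 multiplier
624 × 1000 = 624000 Ω

624000 Ω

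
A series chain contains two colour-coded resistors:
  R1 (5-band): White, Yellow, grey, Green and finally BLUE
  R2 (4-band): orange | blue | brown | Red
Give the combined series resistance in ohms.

R1: white, yellow, grey → 948; green ×10^5 → 94800000 Ω.
R2: orange, blue → 36; brown ×10 → 360 Ω.
Series: 94800000 + 360 = 94800360 Ω.

94800360 Ω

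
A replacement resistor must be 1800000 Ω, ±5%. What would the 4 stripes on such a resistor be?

1800000 Ω = 18 × 10^5.
1 → brown
8 → grey
Multiplier 10^5 → green.
±5% tolerance → gold.

brown, grey, green, gold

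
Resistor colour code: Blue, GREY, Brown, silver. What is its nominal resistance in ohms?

Blue → 6 (first significant figure)
Grey → 8 (second significant figure)
Brown → ×10 multiplier
68 × 10 = 680 Ω

680 Ω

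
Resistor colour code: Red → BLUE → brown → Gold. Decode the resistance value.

260 Ω

Red → 2 (first significant figure)
Blue → 6 (second significant figure)
Brown → ×10 multiplier
26 × 10 = 260 Ω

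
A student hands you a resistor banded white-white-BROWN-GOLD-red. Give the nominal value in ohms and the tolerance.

99.1 Ω ±2%

White → 9 (first significant figure)
White → 9 (second significant figure)
Brown → 1 (third significant figure)
Gold → ×0.1 multiplier
Red → ±2% tolerance
991 × 0.1 = 99.1 Ω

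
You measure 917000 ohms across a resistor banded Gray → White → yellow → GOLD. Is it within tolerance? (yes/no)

yes

Grey → 8 (first significant figure)
White → 9 (second significant figure)
Yellow → ×10^4 multiplier
Gold → ±5% tolerance
89 × 10000 = 890000 Ω
Allowed range: 845500 Ω to 934500 Ω.
917000 ohms lies inside that range.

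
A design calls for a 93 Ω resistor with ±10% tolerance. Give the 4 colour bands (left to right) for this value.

93 Ω = 93 × 10^0.
9 → white
3 → orange
Multiplier 10^0 → black.
±10% tolerance → silver.

white, orange, black, silver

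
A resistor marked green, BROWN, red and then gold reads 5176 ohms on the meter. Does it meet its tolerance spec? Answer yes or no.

Green → 5 (first significant figure)
Brown → 1 (second significant figure)
Red → ×10^2 multiplier
Gold → ±5% tolerance
51 × 100 = 5100 Ω
Allowed range: 4845 Ω to 5355 Ω.
5176 ohms lies inside that range.

yes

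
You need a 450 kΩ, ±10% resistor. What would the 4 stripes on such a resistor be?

450000 Ω = 45 × 10^4.
4 → yellow
5 → green
Multiplier 10^4 → yellow.
±10% tolerance → silver.

yellow, green, yellow, silver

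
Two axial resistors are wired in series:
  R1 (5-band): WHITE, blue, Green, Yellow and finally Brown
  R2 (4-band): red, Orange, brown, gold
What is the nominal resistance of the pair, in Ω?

R1: white, blue, green → 965; yellow ×10^4 → 9650000 Ω.
R2: red, orange → 23; brown ×10 → 230 Ω.
Series: 9650000 + 230 = 9650230 Ω.

9650230 Ω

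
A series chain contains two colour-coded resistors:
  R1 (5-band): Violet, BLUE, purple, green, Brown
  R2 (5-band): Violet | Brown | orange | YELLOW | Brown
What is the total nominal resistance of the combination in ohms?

R1: violet, blue, violet → 767; green ×10^5 → 76700000 Ω.
R2: violet, brown, orange → 713; yellow ×10^4 → 7130000 Ω.
Series: 76700000 + 7130000 = 83830000 Ω.

83830000 Ω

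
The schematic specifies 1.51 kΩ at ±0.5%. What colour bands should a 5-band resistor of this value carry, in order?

1510 Ω = 151 × 10^1.
1 → brown
5 → green
1 → brown
Multiplier 10^1 → brown.
±0.5% tolerance → green.

brown, green, brown, brown, green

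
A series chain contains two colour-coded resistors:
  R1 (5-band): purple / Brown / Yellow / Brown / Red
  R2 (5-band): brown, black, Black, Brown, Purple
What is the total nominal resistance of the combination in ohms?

R1: violet, brown, yellow → 714; brown ×10 → 7140 Ω.
R2: brown, black, black → 100; brown ×10 → 1000 Ω.
Series: 7140 + 1000 = 8140 Ω.

8140 Ω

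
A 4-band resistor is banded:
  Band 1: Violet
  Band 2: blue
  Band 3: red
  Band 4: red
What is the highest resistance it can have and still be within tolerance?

Violet → 7 (first significant figure)
Blue → 6 (second significant figure)
Red → ×10^2 multiplier
Red → ±2% tolerance
76 × 100 = 7600 Ω
Highest = 7600 × (1 + 2/100) = 7752 Ω.

7752 Ω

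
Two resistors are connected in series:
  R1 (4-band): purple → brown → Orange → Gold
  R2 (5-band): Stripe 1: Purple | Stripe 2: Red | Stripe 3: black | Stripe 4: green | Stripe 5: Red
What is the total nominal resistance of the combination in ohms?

R1: violet, brown → 71; orange ×10^3 → 71000 Ω.
R2: violet, red, black → 720; green ×10^5 → 72000000 Ω.
Series: 71000 + 72000000 = 72071000 Ω.

72071000 Ω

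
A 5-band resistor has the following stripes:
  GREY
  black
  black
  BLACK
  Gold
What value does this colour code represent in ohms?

Grey → 8 (first significant figure)
Black → 0 (second significant figure)
Black → 0 (third significant figure)
Black → ×1 multiplier
800 × 1 = 800 Ω

800 Ω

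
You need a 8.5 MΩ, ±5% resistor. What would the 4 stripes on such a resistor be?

8500000 Ω = 85 × 10^5.
8 → grey
5 → green
Multiplier 10^5 → green.
±5% tolerance → gold.

grey, green, green, gold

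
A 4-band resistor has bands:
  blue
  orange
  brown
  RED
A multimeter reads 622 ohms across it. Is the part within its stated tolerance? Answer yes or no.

yes

Blue → 6 (first significant figure)
Orange → 3 (second significant figure)
Brown → ×10 multiplier
Red → ±2% tolerance
63 × 10 = 630 Ω
Allowed range: 617.4 Ω to 642.6 Ω.
622 ohms lies inside that range.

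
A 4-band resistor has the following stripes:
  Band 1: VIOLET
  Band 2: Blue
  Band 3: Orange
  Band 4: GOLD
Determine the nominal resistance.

76000 Ω

Violet → 7 (first significant figure)
Blue → 6 (second significant figure)
Orange → ×10^3 multiplier
76 × 1000 = 76000 Ω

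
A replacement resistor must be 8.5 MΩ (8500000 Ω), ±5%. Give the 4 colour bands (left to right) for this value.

grey, green, green, gold

8500000 Ω = 85 × 10^5.
8 → grey
5 → green
Multiplier 10^5 → green.
±5% tolerance → gold.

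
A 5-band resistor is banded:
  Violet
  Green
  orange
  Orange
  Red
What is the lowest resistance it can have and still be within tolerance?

737940 Ω

Violet → 7 (first significant figure)
Green → 5 (second significant figure)
Orange → 3 (third significant figure)
Orange → ×10^3 multiplier
Red → ±2% tolerance
753 × 1000 = 753000 Ω
Lowest = 753000 × (1 − 2/100) = 737940 Ω.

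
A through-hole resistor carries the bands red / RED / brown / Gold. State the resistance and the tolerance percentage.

Red → 2 (first significant figure)
Red → 2 (second significant figure)
Brown → ×10 multiplier
Gold → ±5% tolerance
22 × 10 = 220 Ω

220 Ω ±5%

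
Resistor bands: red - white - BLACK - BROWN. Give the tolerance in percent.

The last band, brown, is the tolerance band.
Brown corresponds to ±1%.

±1%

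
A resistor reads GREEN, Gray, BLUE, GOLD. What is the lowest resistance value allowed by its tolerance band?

55100000 Ω

Green → 5 (first significant figure)
Grey → 8 (second significant figure)
Blue → ×10^6 multiplier
Gold → ±5% tolerance
58 × 1000000 = 58000000 Ω
Lowest = 58000000 × (1 − 5/100) = 55100000 Ω.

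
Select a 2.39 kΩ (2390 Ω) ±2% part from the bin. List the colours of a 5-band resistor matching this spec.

2390 Ω = 239 × 10^1.
2 → red
3 → orange
9 → white
Multiplier 10^1 → brown.
±2% tolerance → red.

red, orange, white, brown, red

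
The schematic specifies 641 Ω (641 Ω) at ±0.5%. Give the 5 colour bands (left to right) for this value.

641 Ω = 641 × 10^0.
6 → blue
4 → yellow
1 → brown
Multiplier 10^0 → black.
±0.5% tolerance → green.

blue, yellow, brown, black, green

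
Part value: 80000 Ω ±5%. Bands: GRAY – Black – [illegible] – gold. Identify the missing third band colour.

orange

80000 Ω = 80 × 10^3.
The third band is the multiplier, 10^3, which is orange.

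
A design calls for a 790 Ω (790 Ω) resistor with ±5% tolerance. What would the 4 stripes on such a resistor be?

violet, white, brown, gold

790 Ω = 79 × 10^1.
7 → violet
9 → white
Multiplier 10^1 → brown.
±5% tolerance → gold.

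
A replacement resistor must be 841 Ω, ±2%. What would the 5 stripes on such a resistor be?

grey, yellow, brown, black, red

841 Ω = 841 × 10^0.
8 → grey
4 → yellow
1 → brown
Multiplier 10^0 → black.
±2% tolerance → red.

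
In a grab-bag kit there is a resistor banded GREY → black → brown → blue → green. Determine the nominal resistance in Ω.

Grey → 8 (first significant figure)
Black → 0 (second significant figure)
Brown → 1 (third significant figure)
Blue → ×10^6 multiplier
801 × 1000000 = 801000000 Ω

801000000 Ω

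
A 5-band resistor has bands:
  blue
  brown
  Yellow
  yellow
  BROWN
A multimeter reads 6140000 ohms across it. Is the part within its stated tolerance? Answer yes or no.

yes

Blue → 6 (first significant figure)
Brown → 1 (second significant figure)
Yellow → 4 (third significant figure)
Yellow → ×10^4 multiplier
Brown → ±1% tolerance
614 × 10000 = 6140000 Ω
Allowed range: 6078600 Ω to 6201400 Ω.
6140000 ohms lies inside that range.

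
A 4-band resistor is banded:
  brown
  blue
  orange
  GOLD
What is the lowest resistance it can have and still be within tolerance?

Brown → 1 (first significant figure)
Blue → 6 (second significant figure)
Orange → ×10^3 multiplier
Gold → ±5% tolerance
16 × 1000 = 16000 Ω
Lowest = 16000 × (1 − 5/100) = 15200 Ω.

15200 Ω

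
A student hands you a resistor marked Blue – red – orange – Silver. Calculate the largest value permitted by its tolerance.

68200 Ω

Blue → 6 (first significant figure)
Red → 2 (second significant figure)
Orange → ×10^3 multiplier
Silver → ±10% tolerance
62 × 1000 = 62000 Ω
Largest = 62000 × (1 + 10/100) = 68200 Ω.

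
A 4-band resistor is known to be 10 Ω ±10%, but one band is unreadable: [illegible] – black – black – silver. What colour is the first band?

brown

10 Ω = 10 × 10^0.
The first band gives digit 1 of the significand, and 1 is brown.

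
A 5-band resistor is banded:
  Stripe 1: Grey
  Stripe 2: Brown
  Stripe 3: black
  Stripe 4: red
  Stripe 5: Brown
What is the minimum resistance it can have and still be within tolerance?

80190 Ω

Grey → 8 (first significant figure)
Brown → 1 (second significant figure)
Black → 0 (third significant figure)
Red → ×10^2 multiplier
Brown → ±1% tolerance
810 × 100 = 81000 Ω
Minimum = 81000 × (1 − 1/100) = 80190 Ω.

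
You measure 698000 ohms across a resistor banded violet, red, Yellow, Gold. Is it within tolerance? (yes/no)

yes

Violet → 7 (first significant figure)
Red → 2 (second significant figure)
Yellow → ×10^4 multiplier
Gold → ±5% tolerance
72 × 10000 = 720000 Ω
Allowed range: 684000 Ω to 756000 Ω.
698000 ohms lies inside that range.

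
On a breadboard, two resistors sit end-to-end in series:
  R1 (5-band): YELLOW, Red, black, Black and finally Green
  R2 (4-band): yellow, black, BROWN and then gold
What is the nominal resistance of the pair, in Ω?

R1: yellow, red, black → 420; black ×1 → 420 Ω.
R2: yellow, black → 40; brown ×10 → 400 Ω.
Series: 420 + 400 = 820 Ω.

820 Ω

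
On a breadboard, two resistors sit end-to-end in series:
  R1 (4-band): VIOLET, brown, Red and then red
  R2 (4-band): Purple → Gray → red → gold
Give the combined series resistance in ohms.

14900 Ω

R1: violet, brown → 71; red ×10^2 → 7100 Ω.
R2: violet, grey → 78; red ×10^2 → 7800 Ω.
Series: 7100 + 7800 = 14900 Ω.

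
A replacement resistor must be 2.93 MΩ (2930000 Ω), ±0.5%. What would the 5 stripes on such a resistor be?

red, white, orange, yellow, green

2930000 Ω = 293 × 10^4.
2 → red
9 → white
3 → orange
Multiplier 10^4 → yellow.
±0.5% tolerance → green.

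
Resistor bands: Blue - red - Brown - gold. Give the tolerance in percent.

±5%

The last band, gold, is the tolerance band.
Gold corresponds to ±5%.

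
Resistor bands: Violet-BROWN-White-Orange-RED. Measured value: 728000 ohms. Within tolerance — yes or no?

yes

Violet → 7 (first significant figure)
Brown → 1 (second significant figure)
White → 9 (third significant figure)
Orange → ×10^3 multiplier
Red → ±2% tolerance
719 × 1000 = 719000 Ω
Allowed range: 704620 Ω to 733380 Ω.
728000 ohms lies inside that range.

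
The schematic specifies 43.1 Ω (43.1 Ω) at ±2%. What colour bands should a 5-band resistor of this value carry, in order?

43.1 Ω = 431 × 10^-1.
4 → yellow
3 → orange
1 → brown
Multiplier 10^-1 → gold.
±2% tolerance → red.

yellow, orange, brown, gold, red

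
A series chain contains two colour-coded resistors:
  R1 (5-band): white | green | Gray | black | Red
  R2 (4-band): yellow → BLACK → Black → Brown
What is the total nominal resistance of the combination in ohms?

998 Ω

R1: white, green, grey → 958; black ×1 → 958 Ω.
R2: yellow, black → 40; black ×1 → 40 Ω.
Series: 958 + 40 = 998 Ω.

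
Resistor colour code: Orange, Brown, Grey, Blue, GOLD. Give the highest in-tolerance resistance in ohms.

333900000 Ω

Orange → 3 (first significant figure)
Brown → 1 (second significant figure)
Grey → 8 (third significant figure)
Blue → ×10^6 multiplier
Gold → ±5% tolerance
318 × 1000000 = 318000000 Ω
Highest = 318000000 × (1 + 5/100) = 333900000 Ω.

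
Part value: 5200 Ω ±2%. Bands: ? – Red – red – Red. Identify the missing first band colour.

5200 Ω = 52 × 10^2.
The first band gives digit 5 of the significand, and 5 is green.

green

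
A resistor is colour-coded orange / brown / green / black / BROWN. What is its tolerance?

±1%

The last band, brown, is the tolerance band.
Brown corresponds to ±1%.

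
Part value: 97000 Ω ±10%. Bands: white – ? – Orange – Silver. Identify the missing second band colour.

violet

97000 Ω = 97 × 10^3.
The second band gives digit 7 of the significand, and 7 is violet.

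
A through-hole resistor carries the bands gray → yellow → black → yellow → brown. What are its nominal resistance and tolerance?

8400000 Ω ±1%

Grey → 8 (first significant figure)
Yellow → 4 (second significant figure)
Black → 0 (third significant figure)
Yellow → ×10^4 multiplier
Brown → ±1% tolerance
840 × 10000 = 8400000 Ω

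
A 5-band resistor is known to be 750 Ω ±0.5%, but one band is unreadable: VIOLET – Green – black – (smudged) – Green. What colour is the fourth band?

750 Ω = 750 × 10^0.
The fourth band is the multiplier, 10^0, which is black.

black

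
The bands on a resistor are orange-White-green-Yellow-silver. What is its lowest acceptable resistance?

3555000 Ω

Orange → 3 (first significant figure)
White → 9 (second significant figure)
Green → 5 (third significant figure)
Yellow → ×10^4 multiplier
Silver → ±10% tolerance
395 × 10000 = 3950000 Ω
Lowest = 3950000 × (1 − 10/100) = 3555000 Ω.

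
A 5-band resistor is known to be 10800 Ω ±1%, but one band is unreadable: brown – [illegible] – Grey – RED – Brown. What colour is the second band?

10800 Ω = 108 × 10^2.
The second band gives digit 0 of the significand, and 0 is black.

black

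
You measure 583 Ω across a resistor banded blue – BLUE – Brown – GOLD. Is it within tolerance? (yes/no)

no

Blue → 6 (first significant figure)
Blue → 6 (second significant figure)
Brown → ×10 multiplier
Gold → ±5% tolerance
66 × 10 = 660 Ω
Allowed range: 627 Ω to 693 Ω.
583 Ω lies outside that range.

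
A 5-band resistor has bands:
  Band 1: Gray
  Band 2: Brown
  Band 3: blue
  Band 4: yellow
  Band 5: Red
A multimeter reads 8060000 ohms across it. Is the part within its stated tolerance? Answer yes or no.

yes

Grey → 8 (first significant figure)
Brown → 1 (second significant figure)
Blue → 6 (third significant figure)
Yellow → ×10^4 multiplier
Red → ±2% tolerance
816 × 10000 = 8160000 Ω
Allowed range: 7996800 Ω to 8323200 Ω.
8060000 ohms lies inside that range.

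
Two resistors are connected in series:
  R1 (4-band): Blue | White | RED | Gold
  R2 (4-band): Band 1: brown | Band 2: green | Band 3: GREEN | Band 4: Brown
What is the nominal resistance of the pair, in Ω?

1506900 Ω

R1: blue, white → 69; red ×10^2 → 6900 Ω.
R2: brown, green → 15; green ×10^5 → 1500000 Ω.
Series: 6900 + 1500000 = 1506900 Ω.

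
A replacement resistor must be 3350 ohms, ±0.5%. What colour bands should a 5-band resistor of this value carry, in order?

orange, orange, green, brown, green

3350 Ω = 335 × 10^1.
3 → orange
3 → orange
5 → green
Multiplier 10^1 → brown.
±0.5% tolerance → green.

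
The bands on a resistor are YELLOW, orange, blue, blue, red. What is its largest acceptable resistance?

444720000 Ω

Yellow → 4 (first significant figure)
Orange → 3 (second significant figure)
Blue → 6 (third significant figure)
Blue → ×10^6 multiplier
Red → ±2% tolerance
436 × 1000000 = 436000000 Ω
Largest = 436000000 × (1 + 2/100) = 444720000 Ω.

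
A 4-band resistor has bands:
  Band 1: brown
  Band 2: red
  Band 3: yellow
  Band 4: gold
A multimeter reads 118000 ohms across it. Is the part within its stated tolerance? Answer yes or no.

Brown → 1 (first significant figure)
Red → 2 (second significant figure)
Yellow → ×10^4 multiplier
Gold → ±5% tolerance
12 × 10000 = 120000 Ω
Allowed range: 114000 Ω to 126000 Ω.
118000 ohms lies inside that range.

yes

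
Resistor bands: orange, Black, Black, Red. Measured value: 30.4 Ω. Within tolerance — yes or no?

Orange → 3 (first significant figure)
Black → 0 (second significant figure)
Black → ×1 multiplier
Red → ±2% tolerance
30 × 1 = 30 Ω
Allowed range: 29.4 Ω to 30.6 Ω.
30.4 Ω lies inside that range.

yes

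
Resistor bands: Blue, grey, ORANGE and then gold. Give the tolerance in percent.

±5%

The last band, gold, is the tolerance band.
Gold corresponds to ±5%.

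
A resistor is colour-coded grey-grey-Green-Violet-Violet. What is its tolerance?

±0.1%

The last band, violet, is the tolerance band.
Violet corresponds to ±0.1%.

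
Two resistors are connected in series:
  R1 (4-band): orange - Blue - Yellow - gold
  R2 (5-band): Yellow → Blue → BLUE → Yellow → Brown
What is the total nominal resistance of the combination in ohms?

R1: orange, blue → 36; yellow ×10^4 → 360000 Ω.
R2: yellow, blue, blue → 466; yellow ×10^4 → 4660000 Ω.
Series: 360000 + 4660000 = 5020000 Ω.

5020000 Ω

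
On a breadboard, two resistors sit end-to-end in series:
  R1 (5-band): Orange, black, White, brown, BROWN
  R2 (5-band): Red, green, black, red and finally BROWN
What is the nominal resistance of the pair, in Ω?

R1: orange, black, white → 309; brown ×10 → 3090 Ω.
R2: red, green, black → 250; red ×10^2 → 25000 Ω.
Series: 3090 + 25000 = 28090 Ω.

28090 Ω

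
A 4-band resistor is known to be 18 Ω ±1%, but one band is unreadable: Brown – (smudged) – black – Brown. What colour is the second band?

18 Ω = 18 × 10^0.
The second band gives digit 8 of the significand, and 8 is grey.

grey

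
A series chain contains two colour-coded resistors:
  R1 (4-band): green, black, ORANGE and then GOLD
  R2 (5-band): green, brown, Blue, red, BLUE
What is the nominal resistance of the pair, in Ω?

101600 Ω

R1: green, black → 50; orange ×10^3 → 50000 Ω.
R2: green, brown, blue → 516; red ×10^2 → 51600 Ω.
Series: 50000 + 51600 = 101600 Ω.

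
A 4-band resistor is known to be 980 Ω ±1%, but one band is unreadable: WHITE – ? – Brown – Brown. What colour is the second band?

grey

980 Ω = 98 × 10^1.
The second band gives digit 8 of the significand, and 8 is grey.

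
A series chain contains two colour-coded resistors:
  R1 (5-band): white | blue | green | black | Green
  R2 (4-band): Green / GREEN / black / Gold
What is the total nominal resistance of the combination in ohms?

1020 Ω

R1: white, blue, green → 965; black ×1 → 965 Ω.
R2: green, green → 55; black ×1 → 55 Ω.
Series: 965 + 55 = 1020 Ω.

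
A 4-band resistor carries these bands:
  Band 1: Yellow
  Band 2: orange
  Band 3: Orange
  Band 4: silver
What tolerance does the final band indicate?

The last band, silver, is the tolerance band.
Silver corresponds to ±10%.

±10%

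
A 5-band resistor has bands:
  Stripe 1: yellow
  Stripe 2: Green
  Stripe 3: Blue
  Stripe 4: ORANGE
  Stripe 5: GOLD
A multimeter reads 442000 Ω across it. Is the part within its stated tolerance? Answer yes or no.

Yellow → 4 (first significant figure)
Green → 5 (second significant figure)
Blue → 6 (third significant figure)
Orange → ×10^3 multiplier
Gold → ±5% tolerance
456 × 1000 = 456000 Ω
Allowed range: 433200 Ω to 478800 Ω.
442000 Ω lies inside that range.

yes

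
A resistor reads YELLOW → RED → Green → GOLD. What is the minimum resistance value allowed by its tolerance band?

3990000 Ω

Yellow → 4 (first significant figure)
Red → 2 (second significant figure)
Green → ×10^5 multiplier
Gold → ±5% tolerance
42 × 100000 = 4200000 Ω
Minimum = 4200000 × (1 − 5/100) = 3990000 Ω.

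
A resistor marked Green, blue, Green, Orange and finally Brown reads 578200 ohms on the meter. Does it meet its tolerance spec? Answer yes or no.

Green → 5 (first significant figure)
Blue → 6 (second significant figure)
Green → 5 (third significant figure)
Orange → ×10^3 multiplier
Brown → ±1% tolerance
565 × 1000 = 565000 Ω
Allowed range: 559350 Ω to 570650 Ω.
578200 ohms lies outside that range.

no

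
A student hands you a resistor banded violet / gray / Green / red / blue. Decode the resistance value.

78500 Ω

Violet → 7 (first significant figure)
Grey → 8 (second significant figure)
Green → 5 (third significant figure)
Red → ×10^2 multiplier
785 × 100 = 78500 Ω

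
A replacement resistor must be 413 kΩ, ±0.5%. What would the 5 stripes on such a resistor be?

413000 Ω = 413 × 10^3.
4 → yellow
1 → brown
3 → orange
Multiplier 10^3 → orange.
±0.5% tolerance → green.

yellow, brown, orange, orange, green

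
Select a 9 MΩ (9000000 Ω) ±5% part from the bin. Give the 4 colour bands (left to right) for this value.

white, black, green, gold

9000000 Ω = 90 × 10^5.
9 → white
0 → black
Multiplier 10^5 → green.
±5% tolerance → gold.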